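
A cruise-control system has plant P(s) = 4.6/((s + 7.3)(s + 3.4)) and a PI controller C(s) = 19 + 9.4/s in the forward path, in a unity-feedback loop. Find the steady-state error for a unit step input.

The open loop C(s)P(s) has a pole at the origin (type 1), so the static position error constant is infinite and e_ss = 1/(1+∞) = 0.

0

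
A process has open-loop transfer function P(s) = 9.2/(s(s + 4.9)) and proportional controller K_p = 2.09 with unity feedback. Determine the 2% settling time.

T_s ≈ 1.63 s

Closed-loop characteristic equation: s² + 4.9s + 19.23 = 0, so ω_n = 4.385 rad/s and ζ = 4.9/(2·4.385) = 0.5587.
2% settling time T_s ≈ 4/(ζω_n) = 4/2.45 = 1.63 s.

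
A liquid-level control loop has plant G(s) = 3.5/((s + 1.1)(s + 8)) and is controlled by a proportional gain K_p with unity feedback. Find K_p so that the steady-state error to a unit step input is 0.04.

K_p = 60.3

For a type-0 loop with proportional control, e_ss = 1/(1 + K_p·G(0)).
G(0) = 0.3977. Require 1/(1 + K_p·0.3977) = 0.04, so 1 + 0.3977·K_p = 25.
K_p = (25 − 1)/0.3977 = 60.3.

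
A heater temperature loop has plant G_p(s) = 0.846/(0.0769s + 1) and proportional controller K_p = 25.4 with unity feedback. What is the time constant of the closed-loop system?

Closed loop: T(s) = K_p·G_p/(1+K_p·G_p) = 21.49/(0.0769s + 1 + 21.49), with pole at s = −(1 + 21.49)/0.0769 = −292.4.
Closed-loop time constant τ = 1/292.4 = 0.00342 s.

τ = 0.00342 s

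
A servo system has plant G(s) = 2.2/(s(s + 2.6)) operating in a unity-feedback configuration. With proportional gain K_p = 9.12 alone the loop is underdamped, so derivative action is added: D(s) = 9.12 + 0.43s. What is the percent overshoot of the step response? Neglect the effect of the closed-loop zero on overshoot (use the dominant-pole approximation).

25.8%

Forward path: (9.12 + 0.43s)·2.2/(s(s+2.6)). The closed-loop characteristic equation is s² + (2.6 + 2.2·0.43)s + 2.2·9.12 = 0.
That is s² + 3.546s + 20.06 = 0, so ω_n = 4.479 rad/s and ζ = 3.546/(2·4.479) = 0.3958.
%OS = 100·exp(−πζ/√(1−ζ²)) = 25.8%.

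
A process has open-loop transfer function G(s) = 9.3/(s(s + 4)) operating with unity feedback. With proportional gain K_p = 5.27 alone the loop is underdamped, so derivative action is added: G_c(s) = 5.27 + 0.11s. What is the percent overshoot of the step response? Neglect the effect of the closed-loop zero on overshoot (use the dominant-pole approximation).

29.9%

Forward path: (5.27 + 0.11s)·9.3/(s(s+4)). The closed-loop characteristic equation is s² + (4 + 9.3·0.11)s + 9.3·5.27 = 0.
That is s² + 5.023s + 49.01 = 0, so ω_n = 7.001 rad/s and ζ = 5.023/(2·7.001) = 0.3587.
%OS = 100·exp(−πζ/√(1−ζ²)) = 29.9%.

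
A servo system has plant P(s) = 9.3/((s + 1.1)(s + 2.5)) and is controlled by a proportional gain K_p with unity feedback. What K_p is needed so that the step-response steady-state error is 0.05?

K_p = 5.62

For a type-0 loop with proportional control, e_ss = 1/(1 + K_p·P(0)).
P(0) = 3.382. Require 1/(1 + K_p·3.382) = 0.05, so 1 + 3.382·K_p = 20.
K_p = (20 − 1)/3.382 = 5.62.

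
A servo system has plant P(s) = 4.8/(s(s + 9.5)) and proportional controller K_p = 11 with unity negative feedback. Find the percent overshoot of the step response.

Closed-loop characteristic equation: s² + 9.5s + 52.8 = 0, so ω_n = 7.266 rad/s and ζ = 9.5/(2·7.266) = 0.6537.
%OS = 100·exp(−πζ/√(1−ζ²)) = 100·exp(−π·0.6537/√0.5727) = 6.63%.

6.63%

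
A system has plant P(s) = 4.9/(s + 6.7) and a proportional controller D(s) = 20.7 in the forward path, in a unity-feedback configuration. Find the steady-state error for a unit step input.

The loop is type 0. Static position error constant K_pos = D(0)·P(0) = 20.7·0.7313 = 15.14.
Steady-state error to a unit step: e_ss = 1/(1+K_pos) = 1/16.14 = 0.062.

0.062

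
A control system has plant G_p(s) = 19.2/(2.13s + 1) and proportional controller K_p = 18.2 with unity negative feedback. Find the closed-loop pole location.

s = -164.5

Closed loop: T(s) = K_p·G_p/(1+K_p·G_p) = 349.4/(2.13s + 1 + 349.4), with pole at s = −(1 + 349.4)/2.13 = −164.5.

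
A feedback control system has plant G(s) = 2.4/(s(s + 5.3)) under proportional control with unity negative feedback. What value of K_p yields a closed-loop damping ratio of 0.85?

K_p = 4.05

Closed-loop characteristic equation: s² + 5.3s + K_p·2.4 = 0.
So ω_n = √(2.4K_p) and 2ζω_n = 5.3, giving ζ = 5.3/(2√(2.4K_p)).
Setting ζ = 0.85: √(2.4K_p) = 5.3/(2·0.85) = 3.118, so K_p = 9.72/2.4 = 4.05.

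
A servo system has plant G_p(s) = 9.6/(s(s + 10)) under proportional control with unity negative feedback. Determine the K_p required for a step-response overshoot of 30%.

From %OS = 100·exp(−πζ/√(1−ζ²)) = 30%, ζ = −ln(0.3)/√(π²+ln²(0.3)) = 0.3579.
Characteristic equation s² + 10s + 9.6K_p = 0 gives ζ = 10/(2√(9.6K_p)).
Setting ζ = 0.3579: √(9.6K_p) = 10/(2·0.3579) = 13.97, so K_p = 195.2/9.6 = 20.3.

K_p = 20.3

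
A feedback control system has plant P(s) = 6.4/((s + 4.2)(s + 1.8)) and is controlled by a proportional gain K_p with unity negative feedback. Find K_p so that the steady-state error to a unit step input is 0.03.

K_p = 38.2

The loop is type 0, so e_ss(step) = 1/(1 + K_pos) with K_pos = K_p·P(0).
P(0) = 0.8466. Require 1/(1 + K_p·0.8466) = 0.03, so 1 + 0.8466·K_p = 33.33.
K_p = (33.33 − 1)/0.8466 = 38.2.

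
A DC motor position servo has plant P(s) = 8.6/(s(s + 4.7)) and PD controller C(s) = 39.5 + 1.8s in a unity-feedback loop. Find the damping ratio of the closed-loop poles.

Forward path: (39.5 + 1.8s)·8.6/(s(s+4.7)). The closed-loop characteristic equation is s² + (4.7 + 8.6·1.8)s + 8.6·39.5 = 0.
That is s² + 20.18s + 339.7 = 0, so ω_n = 18.43 rad/s and ζ = 20.18/(2·18.43) = 0.5474.

ζ = 0.547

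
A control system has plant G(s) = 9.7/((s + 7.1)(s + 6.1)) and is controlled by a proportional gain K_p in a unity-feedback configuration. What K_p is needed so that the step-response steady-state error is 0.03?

For a type-0 loop with proportional control, e_ss = 1/(1 + K_p·G(0)).
G(0) = 0.224. Require 1/(1 + K_p·0.224) = 0.03, so 1 + 0.224·K_p = 33.33.
K_p = (33.33 − 1)/0.224 = 144.

K_p = 144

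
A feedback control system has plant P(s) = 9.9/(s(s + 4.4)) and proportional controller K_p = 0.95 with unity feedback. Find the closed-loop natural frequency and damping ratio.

With unity feedback the closed-loop characteristic equation is s² + 4.4s + 0.95·9.9 = s² + 4.4s + 9.405 = 0.
So ω_n² = 9.405 ⇒ ω_n = 3.067 rad/s, and ζ = 4.4/(2ω_n) = 0.717.

ω_n = 3.07 rad/s, ζ = 0.717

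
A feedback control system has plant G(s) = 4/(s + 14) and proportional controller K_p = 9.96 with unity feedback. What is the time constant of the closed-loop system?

τ = 0.0186 s

Closed-loop transfer function: T(s) = K_p·G(s)/(1 + K_p·G(s)) = 39.84/(s + 14 + 39.84) = 39.84/(s + 53.84).
Time constant τ = 1/53.84 = 0.0186 s.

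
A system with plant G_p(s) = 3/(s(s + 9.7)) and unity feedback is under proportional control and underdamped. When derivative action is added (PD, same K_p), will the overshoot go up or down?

decrease

With PD the characteristic equation becomes s² + (a + K·K_d)s + K·K_p = 0; the damping term grows, ζ rises, overshoot falls.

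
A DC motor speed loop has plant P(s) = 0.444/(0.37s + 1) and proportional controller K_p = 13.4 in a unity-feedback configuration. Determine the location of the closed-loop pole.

s = -18.78

Closed loop: T(s) = K_p·P/(1+K_p·P) = 5.95/(0.37s + 1 + 5.95), with pole at s = −(1 + 5.95)/0.37 = −18.78.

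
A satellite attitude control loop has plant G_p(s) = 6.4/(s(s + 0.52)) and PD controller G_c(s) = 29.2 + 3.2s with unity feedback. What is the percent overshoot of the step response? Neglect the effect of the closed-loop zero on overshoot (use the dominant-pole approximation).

Forward path: (29.2 + 3.2s)·6.4/(s(s+0.52)). The closed-loop characteristic equation is s² + (0.52 + 6.4·3.2)s + 6.4·29.2 = 0.
That is s² + 21s + 186.9 = 0, so ω_n = 13.67 rad/s and ζ = 21/(2·13.67) = 0.7681.
%OS = 100·exp(−πζ/√(1−ζ²)) = 2.31%.

2.31%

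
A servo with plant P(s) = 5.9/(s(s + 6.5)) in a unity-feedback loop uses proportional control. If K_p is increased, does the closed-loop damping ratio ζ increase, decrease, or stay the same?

decrease

ζ = 6.5/(2√(5.9K_p)); increasing K_p raises the denominator, so ζ falls.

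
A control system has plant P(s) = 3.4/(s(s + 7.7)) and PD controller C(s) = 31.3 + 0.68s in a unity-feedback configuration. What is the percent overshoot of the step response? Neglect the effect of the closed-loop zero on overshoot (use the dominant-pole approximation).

17.5%

Forward path: (31.3 + 0.68s)·3.4/(s(s+7.7)). The closed-loop characteristic equation is s² + (7.7 + 3.4·0.68)s + 3.4·31.3 = 0.
That is s² + 10.01s + 106.4 = 0, so ω_n = 10.32 rad/s and ζ = 10.01/(2·10.32) = 0.4853.
%OS = 100·exp(−πζ/√(1−ζ²)) = 17.5%.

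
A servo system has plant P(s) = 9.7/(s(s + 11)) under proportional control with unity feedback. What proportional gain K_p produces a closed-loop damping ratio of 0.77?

K_p = 5.26

Closed-loop characteristic equation: s² + 11s + K_p·9.7 = 0.
So ω_n = √(9.7K_p) and 2ζω_n = 11, giving ζ = 11/(2√(9.7K_p)).
Setting ζ = 0.77: √(9.7K_p) = 11/(2·0.77) = 7.143, so K_p = 51.02/9.7 = 5.26.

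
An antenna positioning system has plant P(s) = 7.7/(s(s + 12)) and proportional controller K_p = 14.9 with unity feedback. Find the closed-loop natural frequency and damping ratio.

1 + K_p·P(s) = 0 gives s² + 12s + 114.7 = 0.
Matching s² + 2ζω_n s + ω_n²: ω_n = √114.7 = 10.71 rad/s and 2ζω_n = 12, so ζ = 12/(2·10.71) = 0.56.

ω_n = 10.7 rad/s, ζ = 0.56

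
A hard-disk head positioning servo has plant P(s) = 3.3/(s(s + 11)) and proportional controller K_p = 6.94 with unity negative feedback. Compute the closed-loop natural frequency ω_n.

The closed-loop denominator is s(s+11) + 6.94·3.3 = s² + 11s + 22.9.
Matching s² + 2ζω_n s + ω_n²: ω_n = √22.9 = 4.786 rad/s and 2ζω_n = 11, so ζ = 11/(2·4.786) = 1.15.

ω_n = 4.79 rad/s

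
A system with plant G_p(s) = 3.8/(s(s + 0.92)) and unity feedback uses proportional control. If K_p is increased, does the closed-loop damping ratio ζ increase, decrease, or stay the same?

decrease

ζ = 0.92/(2√(3.8K_p)); increasing K_p raises the denominator, so ζ falls.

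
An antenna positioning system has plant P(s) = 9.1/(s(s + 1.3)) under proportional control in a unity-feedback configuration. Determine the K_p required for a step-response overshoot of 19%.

K_p = 0.213

From %OS = 100·exp(−πζ/√(1−ζ²)) = 19%, ζ = −ln(0.19)/√(π²+ln²(0.19)) = 0.4673.
Characteristic equation s² + 1.3s + 9.1K_p = 0 gives ζ = 1.3/(2√(9.1K_p)).
Setting ζ = 0.4673: √(9.1K_p) = 1.3/(2·0.4673) = 1.391, so K_p = 1.934/9.1 = 0.213.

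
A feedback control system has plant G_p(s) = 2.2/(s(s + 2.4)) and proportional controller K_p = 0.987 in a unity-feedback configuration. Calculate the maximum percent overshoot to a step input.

The closed-loop denominator s² + 2.4s + 2.171 gives ω_n = √2.171 = 1.474 and ζ = 2.4/(2ω_n) = 0.8144.
%OS = 100·exp(−πζ/√(1−ζ²)) = 100·exp(−π·0.8144/√0.3368) = 1.22%.

1.22%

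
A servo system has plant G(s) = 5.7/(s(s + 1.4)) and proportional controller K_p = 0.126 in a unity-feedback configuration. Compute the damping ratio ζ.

ζ = 0.826

The closed-loop denominator is s(s+1.4) + 0.126·5.7 = s² + 1.4s + 0.7182.
So ω_n² = 0.7182 ⇒ ω_n = 0.8475 rad/s, and ζ = 1.4/(2ω_n) = 0.826.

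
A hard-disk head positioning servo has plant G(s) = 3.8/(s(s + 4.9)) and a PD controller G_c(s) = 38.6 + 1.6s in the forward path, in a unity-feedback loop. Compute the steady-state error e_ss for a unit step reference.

0

The open loop G_c(s)G(s) has a pole at the origin (type 1), so the static position error constant is infinite and e_ss = 1/(1+∞) = 0.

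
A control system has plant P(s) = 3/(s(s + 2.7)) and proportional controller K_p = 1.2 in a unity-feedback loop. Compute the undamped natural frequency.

ω_n = 1.9 rad/s

With unity feedback the closed-loop characteristic equation is s² + 2.7s + 1.2·3 = s² + 2.7s + 3.6 = 0.
So ω_n² = 3.6 ⇒ ω_n = 1.897 rad/s, and ζ = 2.7/(2ω_n) = 0.712.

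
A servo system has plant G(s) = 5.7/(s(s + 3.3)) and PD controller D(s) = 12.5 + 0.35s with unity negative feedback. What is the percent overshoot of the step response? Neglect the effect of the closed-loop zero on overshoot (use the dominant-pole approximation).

Forward path: (12.5 + 0.35s)·5.7/(s(s+3.3)). The closed-loop characteristic equation is s² + (3.3 + 5.7·0.35)s + 5.7·12.5 = 0.
That is s² + 5.295s + 71.25 = 0, so ω_n = 8.441 rad/s and ζ = 5.295/(2·8.441) = 0.3136.
%OS = 100·exp(−πζ/√(1−ζ²)) = 35.4%.

35.4%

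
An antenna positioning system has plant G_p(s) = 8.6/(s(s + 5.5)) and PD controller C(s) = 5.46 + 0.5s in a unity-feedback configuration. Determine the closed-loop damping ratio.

ζ = 0.715

Forward path: (5.46 + 0.5s)·8.6/(s(s+5.5)). The closed-loop characteristic equation is s² + (5.5 + 8.6·0.5)s + 8.6·5.46 = 0.
That is s² + 9.8s + 46.96 = 0, so ω_n = 6.852 rad/s and ζ = 9.8/(2·6.852) = 0.7151.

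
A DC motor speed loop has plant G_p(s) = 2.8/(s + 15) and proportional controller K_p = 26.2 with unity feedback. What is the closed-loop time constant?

Closed-loop transfer function: T(s) = K_p·G_p(s)/(1 + K_p·G_p(s)) = 73.36/(s + 15 + 73.36) = 73.36/(s + 88.36).
Time constant τ = 1/88.36 = 0.0113 s.

τ = 0.0113 s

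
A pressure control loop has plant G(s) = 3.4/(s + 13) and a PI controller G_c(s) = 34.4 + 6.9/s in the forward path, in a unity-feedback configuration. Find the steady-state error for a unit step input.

0

The open loop G_c(s)G(s) has a pole at the origin (type 1), so the static position error constant is infinite and e_ss = 1/(1+∞) = 0.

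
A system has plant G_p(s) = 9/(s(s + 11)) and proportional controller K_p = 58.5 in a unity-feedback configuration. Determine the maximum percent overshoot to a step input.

46%

From 1 + K_pG_p(s) = 0: s² + 11s + 526.5 = 0 ⇒ ω_n = 22.95, ζ = 0.2397.
%OS = 100·exp(−πζ/√(1−ζ²)) = 100·exp(−π·0.2397/√0.9425) = 46%.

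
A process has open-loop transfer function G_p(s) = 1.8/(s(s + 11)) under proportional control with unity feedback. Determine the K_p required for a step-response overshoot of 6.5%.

From %OS = 100·exp(−πζ/√(1−ζ²)) = 6.5%, ζ = −ln(0.065)/√(π²+ln²(0.065)) = 0.6564.
Characteristic equation s² + 11s + 1.8K_p = 0 gives ζ = 11/(2√(1.8K_p)).
Setting ζ = 0.6564: √(1.8K_p) = 11/(2·0.6564) = 8.379, so K_p = 70.21/1.8 = 39.

K_p = 39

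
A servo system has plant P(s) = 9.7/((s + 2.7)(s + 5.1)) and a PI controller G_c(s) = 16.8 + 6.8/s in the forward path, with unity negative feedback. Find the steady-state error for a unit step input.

The open loop G_c(s)P(s) has a pole at the origin (type 1), so the static position error constant is infinite and e_ss = 1/(1+∞) = 0.

0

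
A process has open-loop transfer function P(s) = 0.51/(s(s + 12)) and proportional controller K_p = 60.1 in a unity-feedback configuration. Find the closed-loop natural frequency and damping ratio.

ω_n = 5.54 rad/s, ζ = 1.08

1 + K_p·P(s) = 0 gives s² + 12s + 30.65 = 0.
So ω_n² = 30.65 ⇒ ω_n = 5.536 rad/s, and ζ = 12/(2ω_n) = 1.08.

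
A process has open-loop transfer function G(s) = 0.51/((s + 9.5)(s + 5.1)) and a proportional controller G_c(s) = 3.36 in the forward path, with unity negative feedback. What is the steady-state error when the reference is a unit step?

The loop is type 0. Static position error constant K_pos = G_c(0)·G(0) = 3.36·0.01053 = 0.03537.
Steady-state error to a unit step: e_ss = 1/(1+K_pos) = 1/1.035 = 0.966.

0.966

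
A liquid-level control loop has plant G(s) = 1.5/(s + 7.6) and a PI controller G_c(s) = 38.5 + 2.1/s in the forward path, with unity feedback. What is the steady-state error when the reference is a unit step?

The open loop G_c(s)G(s) has a pole at the origin (type 1), so the static position error constant is infinite and e_ss = 1/(1+∞) = 0.

0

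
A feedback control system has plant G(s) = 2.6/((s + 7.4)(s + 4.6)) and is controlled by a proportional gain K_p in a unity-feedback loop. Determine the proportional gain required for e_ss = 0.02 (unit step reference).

K_p = 642

For a type-0 loop with proportional control, e_ss = 1/(1 + K_p·G(0)).
G(0) = 0.07638. Require 1/(1 + K_p·0.07638) = 0.02, so 1 + 0.07638·K_p = 50.
K_p = (50 − 1)/0.07638 = 642.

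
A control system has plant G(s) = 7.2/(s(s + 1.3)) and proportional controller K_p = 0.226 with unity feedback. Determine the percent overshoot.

15.6%

The closed-loop denominator s² + 1.3s + 1.627 gives ω_n = √1.627 = 1.276 and ζ = 1.3/(2ω_n) = 0.5096.
%OS = 100·exp(−πζ/√(1−ζ²)) = 100·exp(−π·0.5096/√0.7404) = 15.6%.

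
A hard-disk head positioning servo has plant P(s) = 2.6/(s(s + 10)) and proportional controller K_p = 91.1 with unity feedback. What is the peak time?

T_p = 0.216 s

From 1 + K_pP(s) = 0: s² + 10s + 236.9 = 0 ⇒ ω_n = 15.39, ζ = 0.3249.
Damped frequency ω_d = ω_n√(1−ζ²) = 14.56 rad/s, so peak time T_p = π/ω_d = 0.216 s.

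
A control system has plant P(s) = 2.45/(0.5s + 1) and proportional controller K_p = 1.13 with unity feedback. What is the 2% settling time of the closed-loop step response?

T_s ≈ 0.531 s

Closed loop: T(s) = K_p·P/(1+K_p·P) = 2.768/(0.5s + 1 + 2.768), with pole at s = −(1 + 2.768)/0.5 = −7.537.
τ = 1/7.537 = 0.1327 s, so 2% settling time ≈ 4τ = 0.531 s.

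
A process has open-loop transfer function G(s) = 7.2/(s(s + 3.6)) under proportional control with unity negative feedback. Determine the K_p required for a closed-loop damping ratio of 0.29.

K_p = 5.35

Closed-loop characteristic equation: s² + 3.6s + K_p·7.2 = 0.
So ω_n = √(7.2K_p) and 2ζω_n = 3.6, giving ζ = 3.6/(2√(7.2K_p)).
Setting ζ = 0.29: √(7.2K_p) = 3.6/(2·0.29) = 6.207, so K_p = 38.53/7.2 = 5.35.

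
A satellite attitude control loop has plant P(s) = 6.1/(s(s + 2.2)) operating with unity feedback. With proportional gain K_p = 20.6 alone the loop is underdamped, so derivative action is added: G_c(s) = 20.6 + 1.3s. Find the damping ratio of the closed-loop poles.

Forward path: (20.6 + 1.3s)·6.1/(s(s+2.2)). The closed-loop characteristic equation is s² + (2.2 + 6.1·1.3)s + 6.1·20.6 = 0.
That is s² + 10.13s + 125.7 = 0, so ω_n = 11.21 rad/s and ζ = 10.13/(2·11.21) = 0.4518.

ζ = 0.452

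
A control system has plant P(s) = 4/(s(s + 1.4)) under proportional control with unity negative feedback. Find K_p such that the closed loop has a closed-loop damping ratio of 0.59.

Closed-loop characteristic equation: s² + 1.4s + K_p·4 = 0.
So ω_n = √(4K_p) and 2ζω_n = 1.4, giving ζ = 1.4/(2√(4K_p)).
Setting ζ = 0.59: √(4K_p) = 1.4/(2·0.59) = 1.186, so K_p = 1.408/4 = 0.352.

K_p = 0.352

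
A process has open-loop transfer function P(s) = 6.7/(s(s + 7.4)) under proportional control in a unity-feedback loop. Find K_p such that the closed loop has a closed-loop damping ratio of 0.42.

Closed-loop characteristic equation: s² + 7.4s + K_p·6.7 = 0.
So ω_n = √(6.7K_p) and 2ζω_n = 7.4, giving ζ = 7.4/(2√(6.7K_p)).
Setting ζ = 0.42: √(6.7K_p) = 7.4/(2·0.42) = 8.81, so K_p = 77.61/6.7 = 11.6.

K_p = 11.6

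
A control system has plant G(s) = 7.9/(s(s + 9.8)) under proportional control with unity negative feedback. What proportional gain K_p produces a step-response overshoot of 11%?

K_p = 9.2

From %OS = 100·exp(−πζ/√(1−ζ²)) = 11%, ζ = −ln(0.11)/√(π²+ln²(0.11)) = 0.5749.
Characteristic equation s² + 9.8s + 7.9K_p = 0 gives ζ = 9.8/(2√(7.9K_p)).
Setting ζ = 0.5749: √(7.9K_p) = 9.8/(2·0.5749) = 8.523, so K_p = 72.65/7.9 = 9.2.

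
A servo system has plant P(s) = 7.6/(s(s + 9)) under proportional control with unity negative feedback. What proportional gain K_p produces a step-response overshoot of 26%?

From %OS = 100·exp(−πζ/√(1−ζ²)) = 26%, ζ = −ln(0.26)/√(π²+ln²(0.26)) = 0.3941.
Characteristic equation s² + 9s + 7.6K_p = 0 gives ζ = 9/(2√(7.6K_p)).
Setting ζ = 0.3941: √(7.6K_p) = 9/(2·0.3941) = 11.42, so K_p = 130.4/7.6 = 17.2.

K_p = 17.2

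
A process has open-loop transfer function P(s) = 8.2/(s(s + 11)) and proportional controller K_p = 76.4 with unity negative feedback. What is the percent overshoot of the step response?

From 1 + K_pP(s) = 0: s² + 11s + 626.5 = 0 ⇒ ω_n = 25.03, ζ = 0.2197.
%OS = 100·exp(−πζ/√(1−ζ²)) = 100·exp(−π·0.2197/√0.9517) = 49.3%.

49.3%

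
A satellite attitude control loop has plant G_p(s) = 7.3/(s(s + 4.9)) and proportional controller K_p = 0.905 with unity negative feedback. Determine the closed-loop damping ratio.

The closed-loop denominator is s(s+4.9) + 0.905·7.3 = s² + 4.9s + 6.606.
So ω_n² = 6.606 ⇒ ω_n = 2.57 rad/s, and ζ = 4.9/(2ω_n) = 0.953.

ζ = 0.953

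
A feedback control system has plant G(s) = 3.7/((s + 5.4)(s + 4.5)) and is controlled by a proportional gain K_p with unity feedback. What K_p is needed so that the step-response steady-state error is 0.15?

K_p = 37.2

For a type-0 loop with proportional control, e_ss = 1/(1 + K_p·G(0)).
G(0) = 0.1523. Require 1/(1 + K_p·0.1523) = 0.15, so 1 + 0.1523·K_p = 6.667.
K_p = (6.667 − 1)/0.1523 = 37.2.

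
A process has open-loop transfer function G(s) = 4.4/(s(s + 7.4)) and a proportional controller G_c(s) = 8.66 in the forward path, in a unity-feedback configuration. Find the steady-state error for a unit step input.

The open loop G_c(s)G(s) has a pole at the origin (type 1), so the static position error constant is infinite and e_ss = 1/(1+∞) = 0.

0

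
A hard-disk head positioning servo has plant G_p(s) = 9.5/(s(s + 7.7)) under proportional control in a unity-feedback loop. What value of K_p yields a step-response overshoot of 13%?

From %OS = 100·exp(−πζ/√(1−ζ²)) = 13%, ζ = −ln(0.13)/√(π²+ln²(0.13)) = 0.5446.
Characteristic equation s² + 7.7s + 9.5K_p = 0 gives ζ = 7.7/(2√(9.5K_p)).
Setting ζ = 0.5446: √(9.5K_p) = 7.7/(2·0.5446) = 7.069, so K_p = 49.97/9.5 = 5.26.

K_p = 5.26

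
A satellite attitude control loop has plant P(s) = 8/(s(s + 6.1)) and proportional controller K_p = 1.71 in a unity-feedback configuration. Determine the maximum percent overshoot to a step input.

1.03%

The closed-loop denominator s² + 6.1s + 13.68 gives ω_n = √13.68 = 3.699 and ζ = 6.1/(2ω_n) = 0.8246.
%OS = 100·exp(−πζ/√(1−ζ²)) = 100·exp(−π·0.8246/√0.32) = 1.03%.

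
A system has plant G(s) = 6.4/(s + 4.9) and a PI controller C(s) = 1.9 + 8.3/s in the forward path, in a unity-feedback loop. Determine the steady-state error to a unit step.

The open loop C(s)G(s) has a pole at the origin (type 1), so the static position error constant is infinite and e_ss = 1/(1+∞) = 0.

0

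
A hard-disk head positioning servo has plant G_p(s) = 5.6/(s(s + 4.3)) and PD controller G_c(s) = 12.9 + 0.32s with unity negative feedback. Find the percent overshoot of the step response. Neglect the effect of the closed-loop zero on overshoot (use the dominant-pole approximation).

Forward path: (12.9 + 0.32s)·5.6/(s(s+4.3)). The closed-loop characteristic equation is s² + (4.3 + 5.6·0.32)s + 5.6·12.9 = 0.
That is s² + 6.092s + 72.24 = 0, so ω_n = 8.499 rad/s and ζ = 6.092/(2·8.499) = 0.3584.
%OS = 100·exp(−πζ/√(1−ζ²)) = 29.9%.

29.9%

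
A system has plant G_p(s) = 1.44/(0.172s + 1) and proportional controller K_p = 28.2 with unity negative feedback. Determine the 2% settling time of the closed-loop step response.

Closed loop: T(s) = K_p·G_p/(1+K_p·G_p) = 40.61/(0.172s + 1 + 40.61), with pole at s = −(1 + 40.61)/0.172 = −241.9.
τ = 1/241.9 = 0.004134 s, so 2% settling time ≈ 4τ = 0.0165 s.

T_s ≈ 0.0165 s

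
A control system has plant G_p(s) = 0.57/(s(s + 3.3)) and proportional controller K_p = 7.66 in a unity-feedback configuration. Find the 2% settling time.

From 1 + K_pG_p(s) = 0: s² + 3.3s + 4.366 = 0 ⇒ ω_n = 2.09, ζ = 0.7896.
2% settling time T_s ≈ 4/(ζω_n) = 4/1.65 = 2.42 s.

T_s ≈ 2.42 s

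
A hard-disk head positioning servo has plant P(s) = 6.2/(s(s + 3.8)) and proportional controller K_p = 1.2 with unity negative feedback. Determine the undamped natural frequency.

With unity feedback the closed-loop characteristic equation is s² + 3.8s + 1.2·6.2 = s² + 3.8s + 7.44 = 0.
So ω_n² = 7.44 ⇒ ω_n = 2.728 rad/s, and ζ = 3.8/(2ω_n) = 0.697.

ω_n = 2.73 rad/s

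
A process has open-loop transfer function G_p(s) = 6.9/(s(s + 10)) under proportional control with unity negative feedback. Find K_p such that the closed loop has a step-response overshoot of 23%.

K_p = 20.2

From %OS = 100·exp(−πζ/√(1−ζ²)) = 23%, ζ = −ln(0.23)/√(π²+ln²(0.23)) = 0.4237.
Characteristic equation s² + 10s + 6.9K_p = 0 gives ζ = 10/(2√(6.9K_p)).
Setting ζ = 0.4237: √(6.9K_p) = 10/(2·0.4237) = 11.8, so K_p = 139.2/6.9 = 20.2.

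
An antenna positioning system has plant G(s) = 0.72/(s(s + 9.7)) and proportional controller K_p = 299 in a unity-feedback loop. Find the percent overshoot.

The closed-loop denominator s² + 9.7s + 215.3 gives ω_n = √215.3 = 14.67 and ζ = 9.7/(2ω_n) = 0.3306.
%OS = 100·exp(−πζ/√(1−ζ²)) = 100·exp(−π·0.3306/√0.8907) = 33.3%.

33.3%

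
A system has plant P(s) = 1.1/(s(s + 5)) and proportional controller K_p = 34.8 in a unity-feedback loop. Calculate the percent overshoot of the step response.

25%

Closed-loop characteristic equation: s² + 5s + 38.28 = 0, so ω_n = 6.187 rad/s and ζ = 5/(2·6.187) = 0.4041.
%OS = 100·exp(−πζ/√(1−ζ²)) = 100·exp(−π·0.4041/√0.8367) = 25%.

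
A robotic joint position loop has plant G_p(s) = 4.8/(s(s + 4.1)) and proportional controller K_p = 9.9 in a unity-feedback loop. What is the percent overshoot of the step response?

37.6%

The closed-loop denominator s² + 4.1s + 47.52 gives ω_n = √47.52 = 6.893 and ζ = 4.1/(2ω_n) = 0.2974.
%OS = 100·exp(−πζ/√(1−ζ²)) = 100·exp(−π·0.2974/√0.9116) = 37.6%.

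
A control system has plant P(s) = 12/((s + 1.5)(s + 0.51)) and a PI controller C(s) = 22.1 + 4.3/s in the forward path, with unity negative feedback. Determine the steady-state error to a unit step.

0

The open loop C(s)P(s) has a pole at the origin (type 1), so the static position error constant is infinite and e_ss = 1/(1+∞) = 0.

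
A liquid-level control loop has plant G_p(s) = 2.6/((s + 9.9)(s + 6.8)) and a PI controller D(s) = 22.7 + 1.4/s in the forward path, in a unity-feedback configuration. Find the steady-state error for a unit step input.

The open loop D(s)G_p(s) has a pole at the origin (type 1), so the static position error constant is infinite and e_ss = 1/(1+∞) = 0.

0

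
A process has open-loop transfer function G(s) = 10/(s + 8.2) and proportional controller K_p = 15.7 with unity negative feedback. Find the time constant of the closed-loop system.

Closed-loop transfer function: T(s) = K_p·G(s)/(1 + K_p·G(s)) = 157/(s + 8.2 + 157) = 157/(s + 165.2).
Time constant τ = 1/165.2 = 0.00605 s.

τ = 0.00605 s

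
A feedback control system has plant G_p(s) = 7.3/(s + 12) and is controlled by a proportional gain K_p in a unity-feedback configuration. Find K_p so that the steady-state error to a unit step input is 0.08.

K_p = 18.9

Steady-state error for a unit step on this type-0 loop is 1/(1 + K_p·G_p(0)).
G_p(0) = 0.6083. Require 1/(1 + K_p·0.6083) = 0.08, so 1 + 0.6083·K_p = 12.5.
K_p = (12.5 − 1)/0.6083 = 18.9.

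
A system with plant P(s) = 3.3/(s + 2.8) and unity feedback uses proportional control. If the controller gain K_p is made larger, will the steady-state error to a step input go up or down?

The position error constant K_pos = K_p·P(0) grows with K_p, and e_ss = 1/(1+K_pos) falls.

decrease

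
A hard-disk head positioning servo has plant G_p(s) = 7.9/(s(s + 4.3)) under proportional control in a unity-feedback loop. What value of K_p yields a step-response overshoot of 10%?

From %OS = 100·exp(−πζ/√(1−ζ²)) = 10%, ζ = −ln(0.1)/√(π²+ln²(0.1)) = 0.5912.
Characteristic equation s² + 4.3s + 7.9K_p = 0 gives ζ = 4.3/(2√(7.9K_p)).
Setting ζ = 0.5912: √(7.9K_p) = 4.3/(2·0.5912) = 3.637, so K_p = 13.23/7.9 = 1.67.

K_p = 1.67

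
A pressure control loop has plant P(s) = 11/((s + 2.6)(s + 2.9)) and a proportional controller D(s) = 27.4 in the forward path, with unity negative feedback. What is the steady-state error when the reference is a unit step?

The loop is type 0. Static position error constant K_pos = D(0)·P(0) = 27.4·1.459 = 39.97.
Steady-state error to a unit step: e_ss = 1/(1+K_pos) = 1/40.97 = 0.0244.

0.0244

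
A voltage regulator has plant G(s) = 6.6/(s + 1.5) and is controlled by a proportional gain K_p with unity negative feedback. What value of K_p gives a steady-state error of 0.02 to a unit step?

The loop is type 0, so e_ss(step) = 1/(1 + K_pos) with K_pos = K_p·G(0).
G(0) = 4.4. Require 1/(1 + K_p·4.4) = 0.02, so 1 + 4.4·K_p = 50.
K_p = (50 − 1)/4.4 = 11.1.

K_p = 11.1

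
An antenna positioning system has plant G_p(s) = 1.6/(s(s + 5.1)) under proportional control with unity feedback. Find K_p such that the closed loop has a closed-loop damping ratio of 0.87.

Closed-loop characteristic equation: s² + 5.1s + K_p·1.6 = 0.
So ω_n = √(1.6K_p) and 2ζω_n = 5.1, giving ζ = 5.1/(2√(1.6K_p)).
Setting ζ = 0.87: √(1.6K_p) = 5.1/(2·0.87) = 2.931, so K_p = 8.591/1.6 = 5.37.

K_p = 5.37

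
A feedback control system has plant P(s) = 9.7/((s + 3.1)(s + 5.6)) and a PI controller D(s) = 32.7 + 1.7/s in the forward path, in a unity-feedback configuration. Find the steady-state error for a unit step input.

0

The open loop D(s)P(s) has a pole at the origin (type 1), so the static position error constant is infinite and e_ss = 1/(1+∞) = 0.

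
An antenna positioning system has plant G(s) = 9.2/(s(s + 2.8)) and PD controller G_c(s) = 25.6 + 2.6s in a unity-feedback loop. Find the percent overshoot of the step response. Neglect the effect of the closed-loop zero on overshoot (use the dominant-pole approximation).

0.386%

Forward path: (25.6 + 2.6s)·9.2/(s(s+2.8)). The closed-loop characteristic equation is s² + (2.8 + 9.2·2.6)s + 9.2·25.6 = 0.
That is s² + 26.72s + 235.5 = 0, so ω_n = 15.35 rad/s and ζ = 26.72/(2·15.35) = 0.8705.
%OS = 100·exp(−πζ/√(1−ζ²)) = 0.386%.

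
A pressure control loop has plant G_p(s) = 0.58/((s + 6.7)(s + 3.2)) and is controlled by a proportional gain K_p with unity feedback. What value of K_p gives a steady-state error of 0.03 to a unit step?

K_p = 1200

Steady-state error for a unit step on this type-0 loop is 1/(1 + K_p·G_p(0)).
G_p(0) = 0.02705. Require 1/(1 + K_p·0.02705) = 0.03, so 1 + 0.02705·K_p = 33.33.
K_p = (33.33 − 1)/0.02705 = 1200.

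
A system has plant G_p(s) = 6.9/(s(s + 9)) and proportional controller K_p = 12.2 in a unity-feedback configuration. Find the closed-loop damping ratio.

The closed-loop denominator is s(s+9) + 12.2·6.9 = s² + 9s + 84.18.
Matching s² + 2ζω_n s + ω_n²: ω_n = √84.18 = 9.175 rad/s and 2ζω_n = 9, so ζ = 9/(2·9.175) = 0.49.

ζ = 0.49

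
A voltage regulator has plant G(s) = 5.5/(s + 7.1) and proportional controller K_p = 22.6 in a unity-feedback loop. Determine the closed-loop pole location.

Closed-loop transfer function: T(s) = K_p·G(s)/(1 + K_p·G(s)) = 124.3/(s + 7.1 + 124.3) = 124.3/(s + 131.4).
The closed-loop pole is at s = −131.4.

s = -131.4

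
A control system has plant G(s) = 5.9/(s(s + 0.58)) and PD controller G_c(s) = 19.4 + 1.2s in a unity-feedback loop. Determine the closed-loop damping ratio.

Forward path: (19.4 + 1.2s)·5.9/(s(s+0.58)). The closed-loop characteristic equation is s² + (0.58 + 5.9·1.2)s + 5.9·19.4 = 0.
That is s² + 7.66s + 114.5 = 0, so ω_n = 10.7 rad/s and ζ = 7.66/(2·10.7) = 0.358.

ζ = 0.358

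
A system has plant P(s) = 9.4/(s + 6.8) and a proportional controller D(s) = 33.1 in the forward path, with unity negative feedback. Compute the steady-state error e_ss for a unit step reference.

The loop is type 0. Static position error constant K_pos = D(0)·P(0) = 33.1·1.382 = 45.76.
Steady-state error to a unit step: e_ss = 1/(1+K_pos) = 1/46.76 = 0.0214.

0.0214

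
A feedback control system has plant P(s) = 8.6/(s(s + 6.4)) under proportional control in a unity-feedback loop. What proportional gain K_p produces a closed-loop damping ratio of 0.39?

K_p = 7.83

Closed-loop characteristic equation: s² + 6.4s + K_p·8.6 = 0.
So ω_n = √(8.6K_p) and 2ζω_n = 6.4, giving ζ = 6.4/(2√(8.6K_p)).
Setting ζ = 0.39: √(8.6K_p) = 6.4/(2·0.39) = 8.205, so K_p = 67.32/8.6 = 7.83.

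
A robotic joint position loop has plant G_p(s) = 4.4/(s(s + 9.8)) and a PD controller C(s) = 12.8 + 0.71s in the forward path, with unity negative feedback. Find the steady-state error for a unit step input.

The open loop C(s)G_p(s) has a pole at the origin (type 1), so the static position error constant is infinite and e_ss = 1/(1+∞) = 0.

0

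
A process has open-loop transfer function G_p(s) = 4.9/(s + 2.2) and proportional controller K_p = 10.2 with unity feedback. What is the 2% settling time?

T_s ≈ 0.0767 s

Closed-loop transfer function: T(s) = K_p·G_p(s)/(1 + K_p·G_p(s)) = 49.98/(s + 2.2 + 49.98) = 49.98/(s + 52.18).
Time constant τ = 1/52.18 = 0.01916 s, so the 2% settling time is about 4τ = 0.0767 s.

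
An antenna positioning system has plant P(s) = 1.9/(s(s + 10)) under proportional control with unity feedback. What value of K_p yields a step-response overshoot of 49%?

K_p = 268

From %OS = 100·exp(−πζ/√(1−ζ²)) = 49%, ζ = −ln(0.49)/√(π²+ln²(0.49)) = 0.2214.
Characteristic equation s² + 10s + 1.9K_p = 0 gives ζ = 10/(2√(1.9K_p)).
Setting ζ = 0.2214: √(1.9K_p) = 10/(2·0.2214) = 22.58, so K_p = 509.9/1.9 = 268.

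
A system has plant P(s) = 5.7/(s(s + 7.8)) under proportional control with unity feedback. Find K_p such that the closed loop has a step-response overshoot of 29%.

From %OS = 100·exp(−πζ/√(1−ζ²)) = 29%, ζ = −ln(0.29)/√(π²+ln²(0.29)) = 0.3666.
Characteristic equation s² + 7.8s + 5.7K_p = 0 gives ζ = 7.8/(2√(5.7K_p)).
Setting ζ = 0.3666: √(5.7K_p) = 7.8/(2·0.3666) = 10.64, so K_p = 113.2/5.7 = 19.9.

K_p = 19.9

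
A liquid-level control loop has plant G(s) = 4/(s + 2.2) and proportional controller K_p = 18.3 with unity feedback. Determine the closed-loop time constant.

τ = 0.0133 s

Closed-loop transfer function: T(s) = K_p·G(s)/(1 + K_p·G(s)) = 73.2/(s + 2.2 + 73.2) = 73.2/(s + 75.4).
Time constant τ = 1/75.4 = 0.0133 s.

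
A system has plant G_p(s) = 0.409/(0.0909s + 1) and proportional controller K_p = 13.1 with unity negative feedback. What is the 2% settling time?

Closed loop: T(s) = K_p·G_p/(1+K_p·G_p) = 5.358/(0.0909s + 1 + 5.358), with pole at s = −(1 + 5.358)/0.0909 = −69.94.
τ = 1/69.94 = 0.0143 s, so 2% settling time ≈ 4τ = 0.0572 s.

T_s ≈ 0.0572 s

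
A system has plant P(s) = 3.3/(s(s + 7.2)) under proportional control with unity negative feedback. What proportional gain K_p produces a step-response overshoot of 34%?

K_p = 37.2

From %OS = 100·exp(−πζ/√(1−ζ²)) = 34%, ζ = −ln(0.34)/√(π²+ln²(0.34)) = 0.3248.
Characteristic equation s² + 7.2s + 3.3K_p = 0 gives ζ = 7.2/(2√(3.3K_p)).
Setting ζ = 0.3248: √(3.3K_p) = 7.2/(2·0.3248) = 11.08, so K_p = 122.9/3.3 = 37.2.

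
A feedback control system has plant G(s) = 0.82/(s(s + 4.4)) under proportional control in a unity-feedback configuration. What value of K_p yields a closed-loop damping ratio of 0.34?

Closed-loop characteristic equation: s² + 4.4s + K_p·0.82 = 0.
So ω_n = √(0.82K_p) and 2ζω_n = 4.4, giving ζ = 4.4/(2√(0.82K_p)).
Setting ζ = 0.34: √(0.82K_p) = 4.4/(2·0.34) = 6.471, so K_p = 41.87/0.82 = 51.1.

K_p = 51.1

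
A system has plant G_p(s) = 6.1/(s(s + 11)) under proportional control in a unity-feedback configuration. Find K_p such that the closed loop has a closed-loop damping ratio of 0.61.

Closed-loop characteristic equation: s² + 11s + K_p·6.1 = 0.
So ω_n = √(6.1K_p) and 2ζω_n = 11, giving ζ = 11/(2√(6.1K_p)).
Setting ζ = 0.61: √(6.1K_p) = 11/(2·0.61) = 9.016, so K_p = 81.3/6.1 = 13.3.

K_p = 13.3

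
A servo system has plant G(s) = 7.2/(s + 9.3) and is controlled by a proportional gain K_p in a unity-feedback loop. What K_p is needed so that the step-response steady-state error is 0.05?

The loop is type 0, so e_ss(step) = 1/(1 + K_pos) with K_pos = K_p·G(0).
G(0) = 0.7742. Require 1/(1 + K_p·0.7742) = 0.05, so 1 + 0.7742·K_p = 20.
K_p = (20 − 1)/0.7742 = 24.5.

K_p = 24.5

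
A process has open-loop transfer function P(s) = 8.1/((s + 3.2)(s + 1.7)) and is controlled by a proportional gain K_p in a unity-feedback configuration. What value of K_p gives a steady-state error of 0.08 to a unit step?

For a type-0 loop with proportional control, e_ss = 1/(1 + K_p·P(0)).
P(0) = 1.489. Require 1/(1 + K_p·1.489) = 0.08, so 1 + 1.489·K_p = 12.5.
K_p = (12.5 − 1)/1.489 = 7.72.

K_p = 7.72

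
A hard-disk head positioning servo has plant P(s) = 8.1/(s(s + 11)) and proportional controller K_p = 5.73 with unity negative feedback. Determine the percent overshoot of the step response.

1.36%

From 1 + K_pP(s) = 0: s² + 11s + 46.41 = 0 ⇒ ω_n = 6.813, ζ = 0.8073.
%OS = 100·exp(−πζ/√(1−ζ²)) = 100·exp(−π·0.8073/√0.3482) = 1.36%.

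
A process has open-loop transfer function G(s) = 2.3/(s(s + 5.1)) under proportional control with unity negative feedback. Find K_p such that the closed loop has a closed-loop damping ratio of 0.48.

Closed-loop characteristic equation: s² + 5.1s + K_p·2.3 = 0.
So ω_n = √(2.3K_p) and 2ζω_n = 5.1, giving ζ = 5.1/(2√(2.3K_p)).
Setting ζ = 0.48: √(2.3K_p) = 5.1/(2·0.48) = 5.312, so K_p = 28.22/2.3 = 12.3.

K_p = 12.3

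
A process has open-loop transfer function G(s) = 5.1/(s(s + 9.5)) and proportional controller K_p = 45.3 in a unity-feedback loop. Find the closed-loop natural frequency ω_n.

ω_n = 15.2 rad/s

1 + K_p·G(s) = 0 gives s² + 9.5s + 231 = 0.
Matching s² + 2ζω_n s + ω_n²: ω_n = √231 = 15.2 rad/s and 2ζω_n = 9.5, so ζ = 9.5/(2·15.2) = 0.313.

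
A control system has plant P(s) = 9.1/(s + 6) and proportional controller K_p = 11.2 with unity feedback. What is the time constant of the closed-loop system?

Closed-loop transfer function: T(s) = K_p·P(s)/(1 + K_p·P(s)) = 101.9/(s + 6 + 101.9) = 101.9/(s + 107.9).
Time constant τ = 1/107.9 = 0.00927 s.

τ = 0.00927 s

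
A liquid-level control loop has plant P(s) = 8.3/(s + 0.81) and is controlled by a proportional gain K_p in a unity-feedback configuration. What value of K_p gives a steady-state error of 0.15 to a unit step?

For a type-0 loop with proportional control, e_ss = 1/(1 + K_p·P(0)).
P(0) = 10.25. Require 1/(1 + K_p·10.25) = 0.15, so 1 + 10.25·K_p = 6.667.
K_p = (6.667 − 1)/10.25 = 0.553.

K_p = 0.553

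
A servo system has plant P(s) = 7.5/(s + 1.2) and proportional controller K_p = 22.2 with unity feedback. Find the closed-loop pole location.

Closed-loop transfer function: T(s) = K_p·P(s)/(1 + K_p·P(s)) = 166.5/(s + 1.2 + 166.5) = 166.5/(s + 167.7).
The closed-loop pole is at s = −167.7.

s = -167.7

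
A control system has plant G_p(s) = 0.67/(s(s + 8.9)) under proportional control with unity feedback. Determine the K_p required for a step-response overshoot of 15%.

From %OS = 100·exp(−πζ/√(1−ζ²)) = 15%, ζ = −ln(0.15)/√(π²+ln²(0.15)) = 0.5169.
Characteristic equation s² + 8.9s + 0.67K_p = 0 gives ζ = 8.9/(2√(0.67K_p)).
Setting ζ = 0.5169: √(0.67K_p) = 8.9/(2·0.5169) = 8.609, so K_p = 74.11/0.67 = 111.

K_p = 111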